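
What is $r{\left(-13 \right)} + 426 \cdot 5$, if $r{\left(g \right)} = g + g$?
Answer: $2104$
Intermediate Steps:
$r{\left(g \right)} = 2 g$
$r{\left(-13 \right)} + 426 \cdot 5 = 2 \left(-13\right) + 426 \cdot 5 = -26 + 2130 = 2104$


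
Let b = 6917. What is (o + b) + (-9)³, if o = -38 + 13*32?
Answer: 6566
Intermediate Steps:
o = 378 (o = -38 + 416 = 378)
(o + b) + (-9)³ = (378 + 6917) + (-9)³ = 7295 - 729 = 6566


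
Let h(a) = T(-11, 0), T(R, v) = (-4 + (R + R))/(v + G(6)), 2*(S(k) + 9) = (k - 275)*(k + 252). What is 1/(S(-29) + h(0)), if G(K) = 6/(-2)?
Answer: -3/101689 ≈ -2.9502e-5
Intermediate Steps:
G(K) = -3 (G(K) = 6*(-½) = -3)
S(k) = -9 + (-275 + k)*(252 + k)/2 (S(k) = -9 + ((k - 275)*(k + 252))/2 = -9 + ((-275 + k)*(252 + k))/2 = -9 + (-275 + k)*(252 + k)/2)
T(R, v) = (-4 + 2*R)/(-3 + v) (T(R, v) = (-4 + (R + R))/(v - 3) = (-4 + 2*R)/(-3 + v))
h(a) = 26/3 (h(a) = 2*(-2 - 11)/(-3 + 0) = 2*(-13)/(-3) = 2*(-⅓)*(-13) = 26/3)
1/(S(-29) + h(0)) = 1/((-34659 + (½)*(-29)² - 23/2*(-29)) + 26/3) = 1/((-34659 + (½)*841 + 667/2) + 26/3) = 1/((-34659 + 841/2 + 667/2) + 26/3) = 1/(-33905 + 26/3) = 1/(-101689/3) = -3/101689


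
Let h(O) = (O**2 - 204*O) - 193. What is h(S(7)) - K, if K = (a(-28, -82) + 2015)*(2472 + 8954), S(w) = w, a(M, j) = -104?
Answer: -21836658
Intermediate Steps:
h(O) = -193 + O**2 - 204*O
K = 21835086 (K = (-104 + 2015)*(2472 + 8954) = 1911*11426 = 21835086)
h(S(7)) - K = (-193 + 7**2 - 204*7) - 1*21835086 = (-193 + 49 - 1428) - 21835086 = -1572 - 21835086 = -21836658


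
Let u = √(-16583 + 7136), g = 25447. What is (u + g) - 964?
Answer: 24483 + I*√9447 ≈ 24483.0 + 97.196*I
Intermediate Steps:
u = I*√9447 (u = √(-9447) = I*√9447 ≈ 97.196*I)
(u + g) - 964 = (I*√9447 + 25447) - 964 = (25447 + I*√9447) - 964 = 24483 + I*√9447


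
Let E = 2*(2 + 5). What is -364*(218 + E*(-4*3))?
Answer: -18200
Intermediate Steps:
E = 14 (E = 2*7 = 14)
-364*(218 + E*(-4*3)) = -364*(218 + 14*(-4*3)) = -364*(218 + 14*(-12)) = -364*(218 - 168) = -364*50 = -18200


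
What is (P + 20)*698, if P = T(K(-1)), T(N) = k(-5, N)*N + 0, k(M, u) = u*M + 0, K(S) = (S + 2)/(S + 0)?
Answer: 10470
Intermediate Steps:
K(S) = (2 + S)/S
k(M, u) = M*u (k(M, u) = M*u + 0 = M*u)
T(N) = -5*N**2 (T(N) = (-5*N)*N + 0 = -5*N**2 + 0 = -5*N**2)
P = -5 (P = -5*(2 - 1)**2 = -5*(-1*1)**2 = -5*(-1)**2 = -5*1 = -5)
(P + 20)*698 = (-5 + 20)*698 = 15*698 = 10470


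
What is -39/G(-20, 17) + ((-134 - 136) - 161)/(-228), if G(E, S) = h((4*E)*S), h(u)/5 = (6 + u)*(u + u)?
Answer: 1984149377/1049620800 ≈ 1.8903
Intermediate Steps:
h(u) = 10*u*(6 + u) (h(u) = 5*((6 + u)*(u + u)) = 5*((6 + u)*(2*u)) = 5*(2*u*(6 + u)) = 10*u*(6 + u))
G(E, S) = 40*E*S*(6 + 4*E*S) (G(E, S) = 10*((4*E)*S)*(6 + (4*E)*S) = 10*(4*E*S)*(6 + 4*E*S) = 40*E*S*(6 + 4*E*S))
-39/G(-20, 17) + ((-134 - 136) - 161)/(-228) = -39*(-1/(27200*(3 + 2*(-20)*17))) + ((-134 - 136) - 161)/(-228) = -39*(-1/(27200*(3 - 680))) + (-270 - 161)*(-1/228) = -39/(80*(-20)*17*(-677)) - 431*(-1/228) = -39/18414400 + 431/228 = 1984149377/1049620800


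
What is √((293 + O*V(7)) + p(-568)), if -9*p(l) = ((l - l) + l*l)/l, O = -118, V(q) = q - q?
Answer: √3205/3 ≈ 18.871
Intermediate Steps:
V(q) = 0
p(l) = -l/9 (p(l) = -((l - l) + l*l)/(9*l) = -(0 + l²)/(9*l) = -l²/(9*l) = -l/9)
√((293 + O*V(7)) + p(-568)) = √((293 - 118*0) - ⅑*(-568)) = √((293 + 0) + 568/9) = √(293 + 568/9) = √(3205/9) = √3205/3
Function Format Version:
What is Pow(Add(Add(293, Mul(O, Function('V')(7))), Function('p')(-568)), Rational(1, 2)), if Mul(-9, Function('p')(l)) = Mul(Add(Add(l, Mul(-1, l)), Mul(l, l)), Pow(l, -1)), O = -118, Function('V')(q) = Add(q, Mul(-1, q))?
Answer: Mul(Rational(1, 3), Pow(3205, Rational(1, 2))) ≈ 18.871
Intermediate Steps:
Function('V')(q) = 0
Function('p')(l) = Mul(Rational(-1, 9), l) (Function('p')(l) = Mul(Rational(-1, 9), Mul(Add(Add(l, Mul(-1, l)), Mul(l, l)), Pow(l, -1))) = Mul(Rational(-1, 9), Mul(Add(0, Pow(l, 2)), Pow(l, -1))) = Mul(Rational(-1, 9), Mul(Pow(l, 2), Pow(l, -1))) = Mul(Rational(-1, 9), l))
Pow(Add(Add(293, Mul(O, Function('V')(7))), Function('p')(-568)), Rational(1, 2)) = Pow(Add(Add(293, Mul(-118, 0)), Mul(Rational(-1, 9), -568)), Rational(1, 2)) = Pow(Add(Add(293, 0), Rational(568, 9)), Rational(1, 2)) = Pow(Add(293, Rational(568, 9)), Rational(1, 2)) = Pow(Rational(3205, 9), Rational(1, 2)) = Mul(Rational(1, 3), Pow(3205, Rational(1, 2)))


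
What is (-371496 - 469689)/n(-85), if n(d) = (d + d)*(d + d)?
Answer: -168237/5780 ≈ -29.107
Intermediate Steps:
n(d) = 4*d² (n(d) = (2*d)*(2*d) = 4*d²)
(-371496 - 469689)/n(-85) = (-371496 - 469689)/((4*(-85)²)) = -841185/(4*7225) = -841185/28900 = -841185*1/28900 = -168237/5780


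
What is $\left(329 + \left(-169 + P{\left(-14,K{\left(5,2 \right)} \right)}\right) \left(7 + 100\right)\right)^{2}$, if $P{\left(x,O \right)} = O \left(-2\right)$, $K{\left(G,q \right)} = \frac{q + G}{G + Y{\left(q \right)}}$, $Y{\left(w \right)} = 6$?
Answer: $\frac{38727091264}{121} \approx 3.2006 \cdot 10^{8}$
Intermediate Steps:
$K{\left(G,q \right)} = \frac{G + q}{6 + G}$ ($K{\left(G,q \right)} = \frac{q + G}{G + 6} = \frac{G + q}{6 + G}$)
$P{\left(x,O \right)} = - 2 O$
$\left(329 + \left(-169 + P{\left(-14,K{\left(5,2 \right)} \right)}\right) \left(7 + 100\right)\right)^{2} = \left(329 + \left(-169 - 2 \frac{5 + 2}{6 + 5}\right) \left(7 + 100\right)\right)^{2} = \left(329 + \left(-169 - 2 \cdot \frac{1}{11} \cdot 7\right) 107\right)^{2} = \left(329 + \left(-169 - \frac{14}{11}\right) 107\right)^{2} = \left(329 - \frac{200411}{11}\right)^{2} = \left(- \frac{196792}{11}\right)^{2} = \frac{38727091264}{121}$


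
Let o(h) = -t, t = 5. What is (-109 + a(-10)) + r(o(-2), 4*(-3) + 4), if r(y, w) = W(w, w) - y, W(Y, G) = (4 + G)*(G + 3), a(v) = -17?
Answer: -101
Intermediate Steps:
W(Y, G) = (3 + G)*(4 + G) (W(Y, G) = (4 + G)*(3 + G) = (3 + G)*(4 + G))
o(h) = -5 (o(h) = -1*5 = -5)
r(y, w) = 12 + w**2 - y + 7*w (r(y, w) = (12 + w**2 + 7*w) - y = 12 + w**2 - y + 7*w)
(-109 + a(-10)) + r(o(-2), 4*(-3) + 4) = (-109 - 17) + (12 + (4*(-3) + 4)**2 - 1*(-5) + 7*(4*(-3) + 4)) = -126 + (12 + (-12 + 4)**2 + 5 + 7*(-12 + 4)) = -126 + (12 + (-8)**2 + 5 + 7*(-8)) = -126 + (12 + 64 + 5 - 56) = -126 + 25 = -101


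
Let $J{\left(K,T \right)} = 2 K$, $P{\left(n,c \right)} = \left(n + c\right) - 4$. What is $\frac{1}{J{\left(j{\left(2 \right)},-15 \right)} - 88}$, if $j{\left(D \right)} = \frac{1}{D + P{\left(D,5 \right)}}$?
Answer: $- \frac{5}{438} \approx -0.011416$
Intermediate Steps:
$P{\left(n,c \right)} = -4 + c + n$ ($P{\left(n,c \right)} = \left(c + n\right) - 4 = -4 + c + n$)
$j{\left(D \right)} = \frac{1}{1 + 2 D}$ ($j{\left(D \right)} = \frac{1}{D + \left(-4 + 5 + D\right)} = \frac{1}{D + \left(1 + D\right)} = \frac{1}{1 + 2 D}$)
$\frac{1}{J{\left(j{\left(2 \right)},-15 \right)} - 88} = \frac{1}{\frac{2}{1 + 2 \cdot 2} - 88} = \frac{1}{\frac{2}{1 + 4} - 88} = \frac{1}{\frac{2}{5} - 88} = \frac{1}{- \frac{438}{5}} = - \frac{5}{438}$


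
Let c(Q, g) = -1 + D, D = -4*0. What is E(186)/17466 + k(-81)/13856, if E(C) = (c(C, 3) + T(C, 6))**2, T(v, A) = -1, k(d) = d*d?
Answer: 57324925/121004448 ≈ 0.47374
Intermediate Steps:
D = 0
k(d) = d**2
c(Q, g) = -1 (c(Q, g) = -1 + 0 = -1)
E(C) = 4 (E(C) = (-1 - 1)**2 = (-2)**2 = 4)
E(186)/17466 + k(-81)/13856 = 4/17466 + (-81)**2/13856 = 4*(1/17466) + 6561*(1/13856) = 2/8733 + 6561/13856 = 57324925/121004448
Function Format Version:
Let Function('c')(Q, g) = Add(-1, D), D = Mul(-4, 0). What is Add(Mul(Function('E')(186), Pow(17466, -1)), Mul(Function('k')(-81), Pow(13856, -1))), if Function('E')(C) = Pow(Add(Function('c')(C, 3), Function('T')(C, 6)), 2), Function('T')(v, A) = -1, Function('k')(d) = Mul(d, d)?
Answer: Rational(57324925, 121004448) ≈ 0.47374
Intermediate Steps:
D = 0
Function('k')(d) = Pow(d, 2)
Function('c')(Q, g) = -1 (Function('c')(Q, g) = Add(-1, 0) = -1)
Function('E')(C) = 4 (Function('E')(C) = Pow(Add(-1, -1), 2) = Pow(-2, 2) = 4)
Add(Mul(Function('E')(186), Pow(17466, -1)), Mul(Function('k')(-81), Pow(13856, -1))) = Add(Mul(4, Pow(17466, -1)), Mul(Pow(-81, 2), Pow(13856, -1))) = Add(Mul(4, Rational(1, 17466)), Mul(6561, Rational(1, 13856))) = Add(Rational(2, 8733), Rational(6561, 13856)) = Rational(57324925, 121004448)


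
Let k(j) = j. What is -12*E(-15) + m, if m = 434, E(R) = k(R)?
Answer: 614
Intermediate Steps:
E(R) = R
-12*E(-15) + m = -12*(-15) + 434 = 180 + 434 = 614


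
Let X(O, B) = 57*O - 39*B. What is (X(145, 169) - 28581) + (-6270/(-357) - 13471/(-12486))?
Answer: -39951636649/1485834 ≈ -26888.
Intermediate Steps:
X(O, B) = -39*B + 57*O
(X(145, 169) - 28581) + (-6270/(-357) - 13471/(-12486)) = ((-39*169 + 57*145) - 28581) + (-6270/(-357) - 13471/(-12486)) = ((-6591 + 8265) - 28581) + (-6270*(-1/357) - 13471*(-1/12486)) = (1674 - 28581) + (2090/119 + 13471/12486) = -26907 + 27698789/1485834 = -39951636649/1485834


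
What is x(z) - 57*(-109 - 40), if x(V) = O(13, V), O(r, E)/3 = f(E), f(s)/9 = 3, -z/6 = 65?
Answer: 8574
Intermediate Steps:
z = -390 (z = -6*65 = -390)
f(s) = 27 (f(s) = 9*3 = 27)
O(r, E) = 81 (O(r, E) = 3*27 = 81)
x(V) = 81
x(z) - 57*(-109 - 40) = 81 - 57*(-109 - 40) = 81 - 57*(-149) = 81 - 1*(-8493) = 81 + 8493 = 8574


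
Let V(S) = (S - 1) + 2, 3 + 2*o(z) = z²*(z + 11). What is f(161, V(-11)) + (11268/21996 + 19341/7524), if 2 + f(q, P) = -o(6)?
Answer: -154984267/510796 ≈ -303.42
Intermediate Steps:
o(z) = -3/2 + z²*(11 + z)/2 (o(z) = -3/2 + (z²*(z + 11))/2 = -3/2 + (z²*(11 + z))/2 = -3/2 + z²*(11 + z)/2)
V(S) = 1 + S (V(S) = (-1 + S) + 2 = 1 + S)
f(q, P) = -613/2 (f(q, P) = -2 - (-3/2 + (½)*6³ + (11/2)*6²) = -2 - (-3/2 + (½)*216 + (11/2)*36) = -2 - (-3/2 + 108 + 198) = -2 - 1*609/2 = -2 - 609/2 = -613/2)
f(161, V(-11)) + (11268/21996 + 19341/7524) = -613/2 + (11268/21996 + 19341/7524) = -613/2 + (11268*(1/21996) + 19341*(1/7524)) = -613/2 + (313/611 + 2149/836) = -613/2 + 1574707/510796 = -154984267/510796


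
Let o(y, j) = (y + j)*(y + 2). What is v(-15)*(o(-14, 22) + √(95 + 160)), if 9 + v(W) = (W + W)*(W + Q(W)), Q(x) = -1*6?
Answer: -59616 + 621*√255 ≈ -49699.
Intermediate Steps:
Q(x) = -6
v(W) = -9 + 2*W*(-6 + W) (v(W) = -9 + (W + W)*(W - 6) = -9 + (2*W)*(-6 + W) = -9 + 2*W*(-6 + W))
o(y, j) = (2 + y)*(j + y) (o(y, j) = (j + y)*(2 + y) = (2 + y)*(j + y))
v(-15)*(o(-14, 22) + √(95 + 160)) = (-9 - 12*(-15) + 2*(-15)²)*(((-14)² + 2*22 + 2*(-14) + 22*(-14)) + √(95 + 160)) = (-9 + 180 + 2*225)*((196 + 44 - 28 - 308) + √255) = (-9 + 180 + 450)*(-96 + √255) = 621*(-96 + √255) = -59616 + 621*√255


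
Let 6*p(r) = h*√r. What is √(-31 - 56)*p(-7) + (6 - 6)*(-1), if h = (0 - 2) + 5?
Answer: -√609/2 ≈ -12.339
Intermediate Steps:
h = 3 (h = -2 + 5 = 3)
p(r) = √r/2 (p(r) = (3*√r)/6 = √r/2)
√(-31 - 56)*p(-7) + (6 - 6)*(-1) = √(-31 - 56)*(√(-7)/2) + (6 - 6)*(-1) = √(-87)*((I*√7)/2) + 0*(-1) = (I*√87)*(I*√7/2) + 0 = -√609/2 + 0 = -√609/2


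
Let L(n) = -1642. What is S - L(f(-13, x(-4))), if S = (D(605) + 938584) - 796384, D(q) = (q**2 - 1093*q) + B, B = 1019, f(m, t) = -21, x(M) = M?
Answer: -150379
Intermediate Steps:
D(q) = 1019 + q**2 - 1093*q (D(q) = (q**2 - 1093*q) + 1019 = 1019 + q**2 - 1093*q)
S = -152021 (S = ((1019 + 605**2 - 1093*605) + 938584) - 796384 = ((1019 + 366025 - 661265) + 938584) - 796384 = (-294221 + 938584) - 796384 = 644363 - 796384 = -152021)
S - L(f(-13, x(-4))) = -152021 - 1*(-1642) = -152021 + 1642 = -150379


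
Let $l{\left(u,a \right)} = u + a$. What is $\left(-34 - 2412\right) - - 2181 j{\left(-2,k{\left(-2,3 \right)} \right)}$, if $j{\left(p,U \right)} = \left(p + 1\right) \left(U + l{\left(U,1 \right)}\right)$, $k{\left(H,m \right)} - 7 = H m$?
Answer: $-8989$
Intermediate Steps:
$l{\left(u,a \right)} = a + u$
$k{\left(H,m \right)} = 7 + H m$
$j{\left(p,U \right)} = \left(1 + p\right) \left(1 + 2 U\right)$ ($j{\left(p,U \right)} = \left(p + 1\right) \left(U + \left(1 + U\right)\right) = \left(1 + p\right) \left(1 + 2 U\right)$)
$\left(-34 - 2412\right) - - 2181 j{\left(-2,k{\left(-2,3 \right)} \right)} = \left(-34 - 2412\right) - - 2181 \left(1 - 2 + 2 \left(7 - 6\right) + 2 \left(7 - 6\right) \left(-2\right)\right) = -2446 - - 2181 \left(1 - 2 + 2 \cdot 1 + 2 \cdot 1 \left(-2\right)\right) = -2446 - - 2181 \left(1 - 2 + 2 - 4\right) = -2446 - \left(-2181\right) \left(-3\right) = -2446 - 6543 = -8989$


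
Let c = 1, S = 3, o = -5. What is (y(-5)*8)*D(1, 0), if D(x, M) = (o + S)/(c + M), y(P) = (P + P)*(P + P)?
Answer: -1600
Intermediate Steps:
y(P) = 4*P² (y(P) = (2*P)*(2*P) = 4*P²)
D(x, M) = -2/(1 + M) (D(x, M) = (-5 + 3)/(1 + M) = -2/(1 + M))
(y(-5)*8)*D(1, 0) = ((4*(-5)²)*8)*(-2/(1 + 0)) = ((4*25)*8)*(-2/1) = (100*8)*(-2*1) = 800*(-2) = -1600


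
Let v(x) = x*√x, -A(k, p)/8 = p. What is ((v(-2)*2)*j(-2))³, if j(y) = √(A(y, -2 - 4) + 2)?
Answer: 64000*I ≈ 64000.0*I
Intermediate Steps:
A(k, p) = -8*p
j(y) = 5*√2 (j(y) = √(-8*(-2 - 4) + 2) = √(-8*(-6) + 2) = √(48 + 2) = √50 = 5*√2)
v(x) = x^(3/2)
((v(-2)*2)*j(-2))³ = (((-2)^(3/2)*2)*(5*√2))³ = ((-2*I*√2*2)*(5*√2))³ = ((-4*I*√2)*(5*√2))³ = (-40*I)³ = 64000*I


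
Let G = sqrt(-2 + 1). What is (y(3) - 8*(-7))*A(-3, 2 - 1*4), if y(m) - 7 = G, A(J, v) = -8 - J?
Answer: -315 - 5*I ≈ -315.0 - 5.0*I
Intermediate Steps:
G = I (G = sqrt(-1) = I ≈ 1.0*I)
y(m) = 7 + I
(y(3) - 8*(-7))*A(-3, 2 - 1*4) = ((7 + I) - 8*(-7))*(-8 - 1*(-3)) = ((7 + I) + 56)*(-8 + 3) = (63 + I)*(-5) = -315 - 5*I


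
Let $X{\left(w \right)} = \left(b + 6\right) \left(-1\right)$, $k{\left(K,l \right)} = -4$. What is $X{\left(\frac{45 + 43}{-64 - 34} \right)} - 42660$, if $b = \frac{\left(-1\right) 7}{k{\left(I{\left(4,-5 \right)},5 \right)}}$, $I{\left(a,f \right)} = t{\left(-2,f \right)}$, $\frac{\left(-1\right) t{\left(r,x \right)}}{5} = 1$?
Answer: $- \frac{170671}{4} \approx -42668.0$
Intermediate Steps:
$t{\left(r,x \right)} = -5$ ($t{\left(r,x \right)} = \left(-5\right) 1 = -5$)
$I{\left(a,f \right)} = -5$
$b = \frac{7}{4}$ ($b = \frac{\left(-1\right) 7}{-4} = \left(-7\right) \left(- \frac{1}{4}\right) = \frac{7}{4} \approx 1.75$)
$X{\left(w \right)} = - \frac{31}{4}$ ($X{\left(w \right)} = \left(\frac{7}{4} + 6\right) \left(-1\right) = \frac{31}{4} \left(-1\right) = - \frac{31}{4}$)
$X{\left(\frac{45 + 43}{-64 - 34} \right)} - 42660 = - \frac{31}{4} - 42660 = - \frac{170671}{4}$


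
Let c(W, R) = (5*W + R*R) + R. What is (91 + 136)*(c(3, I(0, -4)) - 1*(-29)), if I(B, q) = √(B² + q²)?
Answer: 14528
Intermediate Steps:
c(W, R) = R + R² + 5*W (c(W, R) = (5*W + R²) + R = (R² + 5*W) + R = R + R² + 5*W)
(91 + 136)*(c(3, I(0, -4)) - 1*(-29)) = (91 + 136)*((√(0² + (-4)²) + (√(0² + (-4)²))² + 5*3) - 1*(-29)) = 227*((√(0 + 16) + (√(0 + 16))² + 15) + 29) = 227*((√16 + (√16)² + 15) + 29) = 227*((4 + 4² + 15) + 29) = 227*((4 + 16 + 15) + 29) = 227*(35 + 29) = 227*64 = 14528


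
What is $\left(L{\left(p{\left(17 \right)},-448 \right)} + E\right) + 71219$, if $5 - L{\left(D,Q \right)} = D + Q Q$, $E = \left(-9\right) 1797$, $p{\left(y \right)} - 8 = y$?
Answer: $-145678$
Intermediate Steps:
$p{\left(y \right)} = 8 + y$
$E = -16173$
$L{\left(D,Q \right)} = 5 - D - Q^{2}$ ($L{\left(D,Q \right)} = 5 - \left(D + Q Q\right) = 5 - \left(D + Q^{2}\right) = 5 - D - Q^{2}$)
$\left(L{\left(p{\left(17 \right)},-448 \right)} + E\right) + 71219 = \left(\left(5 - \left(8 + 17\right) - \left(-448\right)^{2}\right) - 16173\right) + 71219 = \left(\left(5 - 25 - 200704\right) - 16173\right) + 71219 = \left(-200724 - 16173\right) + 71219 = -216897 + 71219 = -145678$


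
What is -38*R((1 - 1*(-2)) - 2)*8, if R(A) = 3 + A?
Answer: -1216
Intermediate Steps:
-38*R((1 - 1*(-2)) - 2)*8 = -38*(3 + ((1 - 1*(-2)) - 2))*8 = -38*(3 + ((1 + 2) - 2))*8 = -38*(3 + (3 - 2))*8 = -38*(3 + 1)*8 = -152*8 = -38*32 = -1216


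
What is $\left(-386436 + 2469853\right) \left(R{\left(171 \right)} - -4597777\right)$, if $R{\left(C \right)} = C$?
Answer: $9579443028316$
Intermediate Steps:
$\left(-386436 + 2469853\right) \left(R{\left(171 \right)} - -4597777\right) = \left(-386436 + 2469853\right) \left(171 - -4597777\right) = 2083417 \left(171 + 4597777\right) = 2083417 \cdot 4597948 = 9579443028316$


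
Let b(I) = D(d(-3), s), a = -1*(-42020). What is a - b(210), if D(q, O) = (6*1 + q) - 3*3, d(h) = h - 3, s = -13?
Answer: 42029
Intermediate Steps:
d(h) = -3 + h
a = 42020
D(q, O) = -3 + q (D(q, O) = (6 + q) - 9 = -3 + q)
b(I) = -9 (b(I) = -3 + (-3 - 3) = -3 - 6 = -9)
a - b(210) = 42020 - 1*(-9) = 42020 + 9 = 42029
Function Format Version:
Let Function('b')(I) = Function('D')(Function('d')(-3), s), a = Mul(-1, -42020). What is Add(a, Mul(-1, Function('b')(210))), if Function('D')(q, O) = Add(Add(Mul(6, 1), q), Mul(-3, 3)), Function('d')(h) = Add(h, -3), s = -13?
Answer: 42029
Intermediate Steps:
Function('d')(h) = Add(-3, h)
a = 42020
Function('D')(q, O) = Add(-3, q) (Function('D')(q, O) = Add(Add(6, q), -9) = Add(-3, q))
Function('b')(I) = -9 (Function('b')(I) = Add(-3, Add(-3, -3)) = Add(-3, -6) = -9)
Add(a, Mul(-1, Function('b')(210))) = Add(42020, Mul(-1, -9)) = Add(42020, 9) = 42029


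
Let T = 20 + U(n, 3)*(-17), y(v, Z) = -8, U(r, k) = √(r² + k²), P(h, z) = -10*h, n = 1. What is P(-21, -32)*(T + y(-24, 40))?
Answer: 2520 - 3570*√10 ≈ -8769.3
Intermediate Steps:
U(r, k) = √(k² + r²)
T = 20 - 17*√10 (T = 20 + √(3² + 1²)*(-17) = 20 + √(9 + 1)*(-17) = 20 + √10*(-17) = 20 - 17*√10 ≈ -33.759)
P(-21, -32)*(T + y(-24, 40)) = (-10*(-21))*((20 - 17*√10) - 8) = 210*(12 - 17*√10) = 2520 - 3570*√10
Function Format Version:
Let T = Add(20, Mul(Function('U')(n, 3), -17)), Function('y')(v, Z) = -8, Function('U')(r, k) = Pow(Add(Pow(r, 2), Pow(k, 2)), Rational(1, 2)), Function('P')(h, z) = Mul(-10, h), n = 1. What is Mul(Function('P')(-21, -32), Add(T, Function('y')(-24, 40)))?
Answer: Add(2520, Mul(-3570, Pow(10, Rational(1, 2)))) ≈ -8769.3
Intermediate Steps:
Function('U')(r, k) = Pow(Add(Pow(k, 2), Pow(r, 2)), Rational(1, 2))
T = Add(20, Mul(-17, Pow(10, Rational(1, 2)))) (T = Add(20, Mul(Pow(Add(Pow(3, 2), Pow(1, 2)), Rational(1, 2)), -17)) = Add(20, Mul(Pow(Add(9, 1), Rational(1, 2)), -17)) = Add(20, Mul(Pow(10, Rational(1, 2)), -17)) = Add(20, Mul(-17, Pow(10, Rational(1, 2)))) ≈ -33.759)
Mul(Function('P')(-21, -32), Add(T, Function('y')(-24, 40))) = Mul(Mul(-10, -21), Add(Add(20, Mul(-17, Pow(10, Rational(1, 2)))), -8)) = Mul(210, Add(12, Mul(-17, Pow(10, Rational(1, 2))))) = Add(2520, Mul(-3570, Pow(10, Rational(1, 2))))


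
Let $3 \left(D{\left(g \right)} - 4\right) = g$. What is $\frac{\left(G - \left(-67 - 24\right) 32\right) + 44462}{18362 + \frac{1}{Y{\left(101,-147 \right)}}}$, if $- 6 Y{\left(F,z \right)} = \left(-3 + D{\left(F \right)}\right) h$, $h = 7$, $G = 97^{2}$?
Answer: $\frac{20669012}{6683759} \approx 3.0924$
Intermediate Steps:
$D{\left(g \right)} = 4 + \frac{g}{3}$
$G = 9409$
$Y{\left(F,z \right)} = - \frac{7}{6} - \frac{7 F}{18}$ ($Y{\left(F,z \right)} = - \frac{\left(-3 + \left(4 + \frac{F}{3}\right)\right) 7}{6} = - \frac{\left(1 + \frac{F}{3}\right) 7}{6} = - \frac{7 + \frac{7 F}{3}}{6} = - \frac{7}{6} - \frac{7 F}{18}$)
$\frac{\left(G - \left(-67 - 24\right) 32\right) + 44462}{18362 + \frac{1}{Y{\left(101,-147 \right)}}} = \frac{\left(9409 - \left(-67 - 24\right) 32\right) + 44462}{18362 + \frac{1}{- \frac{7}{6} - \frac{707}{18}}} = \frac{\left(9409 - \left(-91\right) 32\right) + 44462}{18362 + \frac{1}{- \frac{7}{6} - \frac{707}{18}}} = \frac{\left(9409 - -2912\right) + 44462}{18362 + \frac{1}{- \frac{364}{9}}} = \frac{\left(9409 + 2912\right) + 44462}{18362 - \frac{9}{364}} = \frac{12321 + 44462}{\frac{6683759}{364}} = 56783 \cdot \frac{364}{6683759} = \frac{20669012}{6683759}$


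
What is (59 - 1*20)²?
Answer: 1521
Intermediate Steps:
(59 - 1*20)² = (59 - 20)² = 39² = 1521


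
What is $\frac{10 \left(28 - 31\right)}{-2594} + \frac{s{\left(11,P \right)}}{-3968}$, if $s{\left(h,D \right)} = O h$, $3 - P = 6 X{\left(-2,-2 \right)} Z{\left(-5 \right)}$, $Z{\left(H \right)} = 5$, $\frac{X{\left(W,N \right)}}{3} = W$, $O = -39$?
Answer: $\frac{615933}{5146496} \approx 0.11968$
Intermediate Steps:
$X{\left(W,N \right)} = 3 W$
$P = 183$ ($P = 3 - 6 \cdot 3 \left(-2\right) 5 = 3 - 6 \left(-6\right) 5 = 3 - \left(-36\right) 5 = 3 - -180 = 3 + 180 = 183$)
$s{\left(h,D \right)} = - 39 h$
$\frac{10 \left(28 - 31\right)}{-2594} + \frac{s{\left(11,P \right)}}{-3968} = \frac{10 \left(28 - 31\right)}{-2594} + \frac{\left(-39\right) 11}{-3968} = 10 \left(-3\right) \left(- \frac{1}{2594}\right) - - \frac{429}{3968} = \left(-30\right) \left(- \frac{1}{2594}\right) + \frac{429}{3968} = \frac{15}{1297} + \frac{429}{3968} = \frac{615933}{5146496}$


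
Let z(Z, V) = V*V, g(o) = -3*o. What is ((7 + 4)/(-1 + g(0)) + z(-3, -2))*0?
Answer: 0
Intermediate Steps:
z(Z, V) = V**2
((7 + 4)/(-1 + g(0)) + z(-3, -2))*0 = ((7 + 4)/(-1 - 3*0) + (-2)**2)*0 = (11/(-1 + 0) + 4)*0 = (11/(-1) + 4)*0 = (11*(-1) + 4)*0 = (-11 + 4)*0 = -7*0 = 0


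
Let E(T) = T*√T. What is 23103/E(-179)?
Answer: 23103*I*√179/32041 ≈ 9.6469*I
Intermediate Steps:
E(T) = T^(3/2)
23103/E(-179) = 23103/((-179)^(3/2)) = 23103/((-179*I*√179)) = 23103*(I*√179/32041) = 23103*I*√179/32041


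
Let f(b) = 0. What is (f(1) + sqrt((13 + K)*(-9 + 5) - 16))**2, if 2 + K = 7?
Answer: -88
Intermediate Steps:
K = 5 (K = -2 + 7 = 5)
(f(1) + sqrt((13 + K)*(-9 + 5) - 16))**2 = (0 + sqrt((13 + 5)*(-9 + 5) - 16))**2 = (0 + sqrt(18*(-4) - 16))**2 = (0 + sqrt(-72 - 16))**2 = (0 + sqrt(-88))**2 = (0 + 2*I*sqrt(22))**2 = (2*I*sqrt(22))**2 = -88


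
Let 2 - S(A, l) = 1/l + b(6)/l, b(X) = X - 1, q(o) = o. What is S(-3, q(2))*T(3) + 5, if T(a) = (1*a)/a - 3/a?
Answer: 5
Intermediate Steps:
b(X) = -1 + X
S(A, l) = 2 - 6/l (S(A, l) = 2 - (1/l + (-1 + 6)/l) = 2 - (1/l + 5/l) = 2 - 6/l)
T(a) = 1 - 3/a (T(a) = a/a - 3/a = 1 - 3/a)
S(-3, q(2))*T(3) + 5 = (2 - 6/2)*((-3 + 3)/3) + 5 = (2 - 6*½)*((⅓)*0) + 5 = (2 - 3)*0 + 5 = -1*0 + 5 = 0 + 5 = 5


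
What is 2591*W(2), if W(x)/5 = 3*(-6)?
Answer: -233190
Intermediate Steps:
W(x) = -90 (W(x) = 5*(3*(-6)) = 5*(-18) = -90)
2591*W(2) = 2591*(-90) = -233190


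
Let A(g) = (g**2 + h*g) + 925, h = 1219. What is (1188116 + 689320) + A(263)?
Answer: 2268127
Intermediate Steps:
A(g) = 925 + g**2 + 1219*g (A(g) = (g**2 + 1219*g) + 925 = 925 + g**2 + 1219*g)
(1188116 + 689320) + A(263) = (1188116 + 689320) + (925 + 263**2 + 1219*263) = 1877436 + (925 + 69169 + 320597) = 1877436 + 390691 = 2268127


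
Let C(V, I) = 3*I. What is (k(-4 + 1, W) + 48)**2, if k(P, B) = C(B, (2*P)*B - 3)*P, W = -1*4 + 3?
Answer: 441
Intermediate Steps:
W = -1 (W = -4 + 3 = -1)
k(P, B) = P*(-9 + 6*B*P) (k(P, B) = (3*((2*P)*B - 3))*P = (3*(2*B*P - 3))*P = (3*(-3 + 2*B*P))*P = (-9 + 6*B*P)*P = P*(-9 + 6*B*P))
(k(-4 + 1, W) + 48)**2 = (3*(-4 + 1)*(-3 + 2*(-1)*(-4 + 1)) + 48)**2 = (3*(-3)*(-3 + 2*(-1)*(-3)) + 48)**2 = (3*(-3)*(-3 + 6) + 48)**2 = (3*(-3)*3 + 48)**2 = (-27 + 48)**2 = 21**2 = 441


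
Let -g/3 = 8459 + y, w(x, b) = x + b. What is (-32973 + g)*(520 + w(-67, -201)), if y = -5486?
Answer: -10556784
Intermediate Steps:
w(x, b) = b + x
g = -8919 (g = -3*(8459 - 5486) = -3*2973 = -8919)
(-32973 + g)*(520 + w(-67, -201)) = (-32973 - 8919)*(520 + (-201 - 67)) = -41892*(520 - 268) = -41892*252 = -10556784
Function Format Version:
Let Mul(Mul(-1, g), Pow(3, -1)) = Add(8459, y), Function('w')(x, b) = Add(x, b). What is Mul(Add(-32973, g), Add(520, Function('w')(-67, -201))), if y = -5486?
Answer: -10556784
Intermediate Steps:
Function('w')(x, b) = Add(b, x)
g = -8919 (g = Mul(-3, Add(8459, -5486)) = Mul(-3, 2973) = -8919)
Mul(Add(-32973, g), Add(520, Function('w')(-67, -201))) = Mul(Add(-32973, -8919), Add(520, Add(-201, -67))) = Mul(-41892, Add(520, -268)) = Mul(-41892, 252) = -10556784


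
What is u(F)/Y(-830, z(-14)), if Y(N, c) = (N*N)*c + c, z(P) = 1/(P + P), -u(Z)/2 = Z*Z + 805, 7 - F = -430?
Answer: 10739344/688901 ≈ 15.589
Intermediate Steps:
F = 437 (F = 7 - 1*(-430) = 7 + 430 = 437)
u(Z) = -1610 - 2*Z**2 (u(Z) = -2*(Z*Z + 805) = -2*(Z**2 + 805) = -2*(805 + Z**2) = -1610 - 2*Z**2)
z(P) = 1/(2*P)
Y(N, c) = c + c*N**2 (Y(N, c) = N**2*c + c = c*N**2 + c = c + c*N**2)
u(F)/Y(-830, z(-14)) = (-1610 - 2*437**2)/((((1/2)/(-14))*(1 + (-830)**2))) = (-1610 - 2*190969)/((((1/2)*(-1/14))*(1 + 688900))) = (-1610 - 381938)/((-1/28*688901)) = -383548/(-688901/28) = -383548*(-28/688901) = 10739344/688901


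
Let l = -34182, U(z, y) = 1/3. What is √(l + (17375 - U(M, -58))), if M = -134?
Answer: I*√151266/3 ≈ 129.64*I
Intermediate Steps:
U(z, y) = ⅓
√(l + (17375 - U(M, -58))) = √(-34182 + (17375 - 1*⅓)) = √(-34182 + (17375 - ⅓)) = √(-34182 + 52124/3) = √(-50422/3) = I*√151266/3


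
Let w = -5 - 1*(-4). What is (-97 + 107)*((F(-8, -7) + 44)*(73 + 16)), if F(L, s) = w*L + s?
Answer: 40050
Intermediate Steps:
w = -1 (w = -5 + 4 = -1)
F(L, s) = s - L (F(L, s) = -L + s = s - L)
(-97 + 107)*((F(-8, -7) + 44)*(73 + 16)) = (-97 + 107)*(((-7 - 1*(-8)) + 44)*(73 + 16)) = 10*(((-7 + 8) + 44)*89) = 10*((1 + 44)*89) = 10*(45*89) = 10*4005 = 40050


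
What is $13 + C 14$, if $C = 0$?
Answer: $13$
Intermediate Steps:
$13 + C 14 = 13 + 0 \cdot 14 = 13 + 0 = 13$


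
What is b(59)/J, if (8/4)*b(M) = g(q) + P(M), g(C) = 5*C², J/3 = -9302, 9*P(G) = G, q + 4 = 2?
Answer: -239/502308 ≈ -0.00047580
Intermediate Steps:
q = -2 (q = -4 + 2 = -2)
P(G) = G/9
J = -27906 (J = 3*(-9302) = -27906)
b(M) = 10 + M/18 (b(M) = (5*(-2)² + M/9)/2 = (5*4 + M/9)/2 = (20 + M/9)/2 = 10 + M/18)
b(59)/J = (10 + (1/18)*59)/(-27906) = (10 + 59/18)*(-1/27906) = (239/18)*(-1/27906) = -239/502308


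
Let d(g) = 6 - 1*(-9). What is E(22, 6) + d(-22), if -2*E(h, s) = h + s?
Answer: 1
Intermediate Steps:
d(g) = 15 (d(g) = 6 + 9 = 15)
E(h, s) = -h/2 - s/2 (E(h, s) = -(h + s)/2 = -h/2 - s/2)
E(22, 6) + d(-22) = (-½*22 - ½*6) + 15 = (-11 - 3) + 15 = -14 + 15 = 1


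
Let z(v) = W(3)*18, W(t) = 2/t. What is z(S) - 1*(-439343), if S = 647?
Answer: 439355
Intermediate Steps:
z(v) = 12 (z(v) = (2/3)*18 = (2*(⅓))*18 = (⅔)*18 = 12)
z(S) - 1*(-439343) = 12 - 1*(-439343) = 12 + 439343 = 439355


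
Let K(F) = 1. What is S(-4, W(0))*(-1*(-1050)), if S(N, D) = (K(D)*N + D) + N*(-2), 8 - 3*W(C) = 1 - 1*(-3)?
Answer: 5600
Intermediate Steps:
W(C) = 4/3 (W(C) = 8/3 - (1 - 1*(-3))/3 = 8/3 - (1 + 3)/3 = 8/3 - 1/3*4 = 8/3 - 4/3 = 4/3)
S(N, D) = D - N (S(N, D) = (1*N + D) + N*(-2) = (N + D) - 2*N = (D + N) - 2*N = D - N)
S(-4, W(0))*(-1*(-1050)) = (4/3 - 1*(-4))*(-1*(-1050)) = (4/3 + 4)*1050 = (16/3)*1050 = 5600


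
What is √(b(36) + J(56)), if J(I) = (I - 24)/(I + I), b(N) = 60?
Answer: √2954/7 ≈ 7.7644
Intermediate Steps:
J(I) = (-24 + I)/(2*I) (J(I) = (-24 + I)/((2*I)) = (-24 + I)*(1/(2*I)) = (-24 + I)/(2*I))
√(b(36) + J(56)) = √(60 + (½)*(-24 + 56)/56) = √(60 + (½)*(1/56)*32) = √(60 + 2/7) = √(422/7) = √2954/7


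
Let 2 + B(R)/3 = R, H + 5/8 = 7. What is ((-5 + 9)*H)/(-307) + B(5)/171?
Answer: -355/11666 ≈ -0.030430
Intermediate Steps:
H = 51/8 (H = -5/8 + 7 = 51/8 ≈ 6.3750)
B(R) = -6 + 3*R
((-5 + 9)*H)/(-307) + B(5)/171 = ((-5 + 9)*(51/8))/(-307) + (-6 + 3*5)/171 = (4*(51/8))*(-1/307) + (-6 + 15)*(1/171) = (51/2)*(-1/307) + 9*(1/171) = -51/614 + 1/19 = -355/11666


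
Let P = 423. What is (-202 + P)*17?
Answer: 3757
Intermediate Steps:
(-202 + P)*17 = (-202 + 423)*17 = 221*17 = 3757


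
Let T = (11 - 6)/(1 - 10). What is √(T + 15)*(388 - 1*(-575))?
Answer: 321*√130 ≈ 3660.0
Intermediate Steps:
T = -5/9 (T = 5/(-9) = 5*(-⅑) = -5/9 ≈ -0.55556)
√(T + 15)*(388 - 1*(-575)) = √(-5/9 + 15)*(388 - 1*(-575)) = √(130/9)*(388 + 575) = (√130/3)*963 = 321*√130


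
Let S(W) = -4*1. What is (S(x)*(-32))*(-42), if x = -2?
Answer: -5376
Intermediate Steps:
S(W) = -4
(S(x)*(-32))*(-42) = -4*(-32)*(-42) = 128*(-42) = -5376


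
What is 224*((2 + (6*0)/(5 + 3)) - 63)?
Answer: -13664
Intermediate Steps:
224*((2 + (6*0)/(5 + 3)) - 63) = 224*((2 + 0/8) - 63) = 224*((2 + (⅛)*0) - 63) = 224*((2 + 0) - 63) = 224*(2 - 63) = 224*(-61) = -13664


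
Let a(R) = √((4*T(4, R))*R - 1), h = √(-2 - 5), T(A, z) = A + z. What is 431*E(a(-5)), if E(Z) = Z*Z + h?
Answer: 8189 + 431*I*√7 ≈ 8189.0 + 1140.3*I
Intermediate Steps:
h = I*√7 (h = √(-7) = I*√7 ≈ 2.6458*I)
a(R) = √(-1 + R*(16 + 4*R)) (a(R) = √((4*(4 + R))*R - 1) = √((16 + 4*R)*R - 1) = √(R*(16 + 4*R) - 1) = √(-1 + R*(16 + 4*R)))
E(Z) = Z² + I*√7 (E(Z) = Z*Z + I*√7 = Z² + I*√7)
431*E(a(-5)) = 431*((√(-1 + 4*(-5)*(4 - 5)))² + I*√7) = 431*((√(-1 + 4*(-5)*(-1)))² + I*√7) = 431*((√(-1 + 20))² + I*√7) = 431*((√19)² + I*√7) = 431*(19 + I*√7) = 8189 + 431*I*√7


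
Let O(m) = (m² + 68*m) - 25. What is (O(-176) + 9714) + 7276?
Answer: 35973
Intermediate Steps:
O(m) = -25 + m² + 68*m
(O(-176) + 9714) + 7276 = ((-25 + (-176)² + 68*(-176)) + 9714) + 7276 = ((-25 + 30976 - 11968) + 9714) + 7276 = (18983 + 9714) + 7276 = 28697 + 7276 = 35973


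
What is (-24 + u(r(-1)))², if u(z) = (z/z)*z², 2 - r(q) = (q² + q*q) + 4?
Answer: 64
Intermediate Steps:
r(q) = -2 - 2*q² (r(q) = 2 - ((q² + q*q) + 4) = 2 - ((q² + q²) + 4) = 2 - (2*q² + 4) = 2 - (4 + 2*q²) = 2 + (-4 - 2*q²) = -2 - 2*q²)
u(z) = z² (u(z) = 1*z² = z²)
(-24 + u(r(-1)))² = (-24 + (-2 - 2*(-1)²)²)² = (-24 + (-2 - 2*1)²)² = (-24 + (-2 - 2)²)² = (-24 + (-4)²)² = (-24 + 16)² = (-8)² = 64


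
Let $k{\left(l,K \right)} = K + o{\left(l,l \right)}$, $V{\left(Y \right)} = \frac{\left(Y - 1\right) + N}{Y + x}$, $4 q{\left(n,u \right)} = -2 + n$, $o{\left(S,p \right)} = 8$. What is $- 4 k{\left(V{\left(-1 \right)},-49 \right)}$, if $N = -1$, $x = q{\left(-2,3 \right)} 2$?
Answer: $164$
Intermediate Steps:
$q{\left(n,u \right)} = - \frac{1}{2} + \frac{n}{4}$ ($q{\left(n,u \right)} = \frac{-2 + n}{4} = - \frac{1}{2} + \frac{n}{4}$)
$x = -2$ ($x = \left(- \frac{1}{2} + \frac{1}{4} \left(-2\right)\right) 2 = \left(- \frac{1}{2} - \frac{1}{2}\right) 2 = \left(-1\right) 2 = -2$)
$V{\left(Y \right)} = 1$ ($V{\left(Y \right)} = \frac{\left(Y - 1\right) - 1}{Y - 2} = \frac{\left(-1 + Y\right) - 1}{-2 + Y} = \frac{-2 + Y}{-2 + Y} = 1$)
$k{\left(l,K \right)} = 8 + K$ ($k{\left(l,K \right)} = K + 8 = 8 + K$)
$- 4 k{\left(V{\left(-1 \right)},-49 \right)} = - 4 \left(8 - 49\right) = \left(-4\right) \left(-41\right) = 164$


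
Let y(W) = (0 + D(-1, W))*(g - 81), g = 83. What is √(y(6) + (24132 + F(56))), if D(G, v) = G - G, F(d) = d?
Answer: 2*√6047 ≈ 155.52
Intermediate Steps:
D(G, v) = 0
y(W) = 0 (y(W) = (0 + 0)*(83 - 81) = 0*2 = 0)
√(y(6) + (24132 + F(56))) = √(0 + (24132 + 56)) = √(0 + 24188) = √24188 = 2*√6047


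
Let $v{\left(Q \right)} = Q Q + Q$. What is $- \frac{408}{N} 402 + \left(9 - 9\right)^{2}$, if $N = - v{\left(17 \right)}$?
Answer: $536$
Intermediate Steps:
$v{\left(Q \right)} = Q + Q^{2}$ ($v{\left(Q \right)} = Q^{2} + Q = Q + Q^{2}$)
$N = -306$ ($N = - 17 \left(1 + 17\right) = - 17 \cdot 18 = \left(-1\right) 306 = -306$)
$- \frac{408}{N} 402 + \left(9 - 9\right)^{2} = - \frac{408}{-306} \cdot 402 + \left(9 - 9\right)^{2} = \left(-408\right) \left(- \frac{1}{306}\right) 402 + 0^{2} = \frac{4}{3} \cdot 402 + 0 = 536 + 0 = 536$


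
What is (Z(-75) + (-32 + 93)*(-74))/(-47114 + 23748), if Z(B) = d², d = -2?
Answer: 2255/11683 ≈ 0.19302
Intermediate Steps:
Z(B) = 4 (Z(B) = (-2)² = 4)
(Z(-75) + (-32 + 93)*(-74))/(-47114 + 23748) = (4 + (-32 + 93)*(-74))/(-47114 + 23748) = (4 + 61*(-74))/(-23366) = (4 - 4514)*(-1/23366) = -4510*(-1/23366) = 2255/11683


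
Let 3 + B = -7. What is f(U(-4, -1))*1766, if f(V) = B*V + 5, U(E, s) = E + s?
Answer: 97130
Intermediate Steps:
B = -10 (B = -3 - 7 = -10)
f(V) = 5 - 10*V (f(V) = -10*V + 5 = 5 - 10*V)
f(U(-4, -1))*1766 = (5 - 10*(-4 - 1))*1766 = (5 - 10*(-5))*1766 = (5 + 50)*1766 = 55*1766 = 97130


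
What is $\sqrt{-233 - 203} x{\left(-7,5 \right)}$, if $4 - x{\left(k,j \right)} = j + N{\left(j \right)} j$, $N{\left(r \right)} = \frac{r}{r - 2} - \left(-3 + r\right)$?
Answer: $\frac{4 i \sqrt{109}}{3} \approx 13.92 i$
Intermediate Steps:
$N{\left(r \right)} = 3 - r + \frac{r}{-2 + r}$ ($N{\left(r \right)} = \frac{r}{-2 + r} - \left(-3 + r\right) = 3 - r + \frac{r}{-2 + r}$)
$x{\left(k,j \right)} = 4 - j - \frac{j \left(-6 - j^{2} + 6 j\right)}{-2 + j}$ ($x{\left(k,j \right)} = 4 - \left(j + \frac{-6 - j^{2} + 6 j}{-2 + j} j\right) = 4 - \left(j + \frac{j \left(-6 - j^{2} + 6 j\right)}{-2 + j}\right) = 4 - j - \frac{j \left(-6 - j^{2} + 6 j\right)}{-2 + j}$)
$\sqrt{-233 - 203} x{\left(-7,5 \right)} = \sqrt{-233 - 203} \frac{-8 + 5^{3} - 7 \cdot 5^{2} + 12 \cdot 5}{-2 + 5} = \sqrt{-436} \frac{-8 + 125 - 175 + 60}{3} = 2 i \sqrt{109} \frac{-8 + 125 - 175 + 60}{3} = 2 i \sqrt{109} \cdot \frac{1}{3} \cdot 2 = 2 i \sqrt{109} \cdot \frac{2}{3} = \frac{4 i \sqrt{109}}{3}$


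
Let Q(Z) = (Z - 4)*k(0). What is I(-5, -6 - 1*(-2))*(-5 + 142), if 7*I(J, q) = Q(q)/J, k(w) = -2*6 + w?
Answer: -13152/35 ≈ -375.77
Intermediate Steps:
k(w) = -12 + w
Q(Z) = 48 - 12*Z (Q(Z) = (Z - 4)*(-12 + 0) = (-4 + Z)*(-12) = 48 - 12*Z)
I(J, q) = (48 - 12*q)/(7*J) (I(J, q) = ((48 - 12*q)/J)/7 = (48 - 12*q)/(7*J))
I(-5, -6 - 1*(-2))*(-5 + 142) = ((12/7)*(4 - (-6 - 1*(-2)))/(-5))*(-5 + 142) = ((12/7)*(-⅕)*(4 - (-6 + 2)))*137 = ((12/7)*(-⅕)*(4 - 1*(-4)))*137 = ((12/7)*(-⅕)*(4 + 4))*137 = ((12/7)*(-⅕)*8)*137 = -96/35*137 = -13152/35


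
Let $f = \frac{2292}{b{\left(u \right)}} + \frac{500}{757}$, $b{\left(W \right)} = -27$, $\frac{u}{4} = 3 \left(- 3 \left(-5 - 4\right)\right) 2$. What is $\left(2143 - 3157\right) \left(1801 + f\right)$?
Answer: $- \frac{3953371370}{2271} \approx -1.7408 \cdot 10^{6}$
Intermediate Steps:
$u = 648$ ($u = 4 \cdot 3 \left(- 3 \left(-5 - 4\right)\right) 2 = 4 \cdot 3 \left(\left(-3\right) \left(-9\right)\right) 2 = 4 \cdot 3 \cdot 27 \cdot 2 = 4 \cdot 81 \cdot 2 = 4 \cdot 162 = 648$)
$f = - \frac{573848}{6813}$ ($f = \frac{2292}{-27} + \frac{500}{757} = 2292 \left(- \frac{1}{27}\right) + 500 \cdot \frac{1}{757} = - \frac{764}{9} + \frac{500}{757} = - \frac{573848}{6813} \approx -84.228$)
$\left(2143 - 3157\right) \left(1801 + f\right) = \left(2143 - 3157\right) \left(1801 - \frac{573848}{6813}\right) = \left(-1014\right) \frac{11696365}{6813} = - \frac{3953371370}{2271}$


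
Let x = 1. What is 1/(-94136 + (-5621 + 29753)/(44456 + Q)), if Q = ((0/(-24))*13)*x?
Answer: -11114/1046221471 ≈ -1.0623e-5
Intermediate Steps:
Q = 0 (Q = ((0/(-24))*13)*1 = ((0*(-1/24))*13)*1 = (0*13)*1 = 0*1 = 0)
1/(-94136 + (-5621 + 29753)/(44456 + Q)) = 1/(-94136 + (-5621 + 29753)/(44456 + 0)) = 1/(-94136 + 24132/44456) = 1/(-94136 + 24132*(1/44456)) = 1/(-94136 + 6033/11114) = 1/(-1046221471/11114) = -11114/1046221471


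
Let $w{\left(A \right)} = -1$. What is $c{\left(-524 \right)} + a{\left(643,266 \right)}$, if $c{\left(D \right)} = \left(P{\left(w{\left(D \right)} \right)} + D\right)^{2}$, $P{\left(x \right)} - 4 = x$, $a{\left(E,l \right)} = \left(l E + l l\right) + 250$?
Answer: $513485$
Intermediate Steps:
$a{\left(E,l \right)} = 250 + l^{2} + E l$ ($a{\left(E,l \right)} = \left(E l + l^{2}\right) + 250 = \left(l^{2} + E l\right) + 250 = 250 + l^{2} + E l$)
$P{\left(x \right)} = 4 + x$
$c{\left(D \right)} = \left(3 + D\right)^{2}$ ($c{\left(D \right)} = \left(\left(4 - 1\right) + D\right)^{2} = \left(3 + D\right)^{2}$)
$c{\left(-524 \right)} + a{\left(643,266 \right)} = \left(3 - 524\right)^{2} + \left(250 + 266^{2} + 643 \cdot 266\right) = \left(-521\right)^{2} + \left(250 + 70756 + 171038\right) = 271441 + 242044 = 513485$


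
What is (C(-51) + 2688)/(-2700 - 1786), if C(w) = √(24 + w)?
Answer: -1344/2243 - 3*I*√3/4486 ≈ -0.5992 - 0.0011583*I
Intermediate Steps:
(C(-51) + 2688)/(-2700 - 1786) = (√(24 - 51) + 2688)/(-2700 - 1786) = (√(-27) + 2688)/(-4486) = (3*I*√3 + 2688)*(-1/4486) = (2688 + 3*I*√3)*(-1/4486) = -1344/2243 - 3*I*√3/4486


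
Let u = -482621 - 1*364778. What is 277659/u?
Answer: -277659/847399 ≈ -0.32766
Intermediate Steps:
u = -847399 (u = -482621 - 364778 = -847399)
277659/u = 277659/(-847399) = 277659*(-1/847399) = -277659/847399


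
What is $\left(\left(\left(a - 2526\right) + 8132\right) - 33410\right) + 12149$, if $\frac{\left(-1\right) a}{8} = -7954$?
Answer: $47977$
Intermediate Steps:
$a = 63632$ ($a = \left(-8\right) \left(-7954\right) = 63632$)
$\left(\left(\left(a - 2526\right) + 8132\right) - 33410\right) + 12149 = \left(\left(\left(63632 - 2526\right) + 8132\right) - 33410\right) + 12149 = \left(\left(61106 + 8132\right) - 33410\right) + 12149 = \left(69238 - 33410\right) + 12149 = 35828 + 12149 = 47977$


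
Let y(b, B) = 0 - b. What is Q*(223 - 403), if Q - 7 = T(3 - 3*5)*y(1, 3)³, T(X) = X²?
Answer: 24660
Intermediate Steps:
y(b, B) = -b
Q = -137 (Q = 7 + (3 - 3*5)²*(-1*1)³ = 7 + (3 - 15)²*(-1)³ = 7 + (-12)²*(-1) = 7 + 144*(-1) = 7 - 144 = -137)
Q*(223 - 403) = -137*(223 - 403) = -137*(-180) = 24660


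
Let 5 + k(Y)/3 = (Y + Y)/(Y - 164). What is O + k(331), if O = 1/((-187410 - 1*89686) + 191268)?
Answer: -44544899/14333276 ≈ -3.1078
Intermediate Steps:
k(Y) = -15 + 6*Y/(-164 + Y) (k(Y) = -15 + 3*((Y + Y)/(Y - 164)) = -15 + 3*((2*Y)/(-164 + Y)) = -15 + 3*(2*Y/(-164 + Y)) = -15 + 6*Y/(-164 + Y))
O = -1/85828 (O = 1/((-187410 - 89686) + 191268) = 1/(-277096 + 191268) = 1/(-85828) = -1/85828 ≈ -1.1651e-5)
O + k(331) = -1/85828 + 3*(820 - 3*331)/(-164 + 331) = -1/85828 + 3*(820 - 993)/167 = -1/85828 + 3*(1/167)*(-173) = -1/85828 - 519/167 = -44544899/14333276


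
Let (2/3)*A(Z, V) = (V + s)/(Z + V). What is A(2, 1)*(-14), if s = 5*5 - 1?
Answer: -175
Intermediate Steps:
s = 24 (s = 25 - 1 = 24)
A(Z, V) = 3*(24 + V)/(2*(V + Z)) (A(Z, V) = 3*((V + 24)/(Z + V))/2 = 3*((24 + V)/(V + Z))/2 = 3*(24 + V)/(2*(V + Z)))
A(2, 1)*(-14) = ((36 + (3/2)*1)/(1 + 2))*(-14) = ((36 + 3/2)/3)*(-14) = ((⅓)*(75/2))*(-14) = (25/2)*(-14) = -175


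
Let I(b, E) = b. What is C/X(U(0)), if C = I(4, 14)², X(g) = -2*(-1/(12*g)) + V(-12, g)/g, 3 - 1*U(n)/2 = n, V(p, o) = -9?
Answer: -576/53 ≈ -10.868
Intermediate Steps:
U(n) = 6 - 2*n
X(g) = -53/(6*g) (X(g) = -2*(-1/(12*g)) - 9/g = -(-1)/(6*g) - 9/g = 1/(6*g) - 9/g = -53/(6*g))
C = 16 (C = 4² = 16)
C/X(U(0)) = 16/((-53/(6*(6 - 2*0)))) = 16/((-53/(6*(6 + 0)))) = 16/((-53/6/6)) = 16/((-53/6*⅙)) = 16/(-53/36) = 16*(-36/53) = -576/53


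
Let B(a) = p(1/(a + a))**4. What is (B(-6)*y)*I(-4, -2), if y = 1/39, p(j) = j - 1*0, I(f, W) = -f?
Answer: 1/202176 ≈ 4.9462e-6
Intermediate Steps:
p(j) = j (p(j) = j + 0 = j)
B(a) = 1/(16*a**4) (B(a) = (1/(a + a))**4 = (1/(2*a))**4 = 1/(16*a**4))
y = 1/39 ≈ 0.025641
(B(-6)*y)*I(-4, -2) = (((1/16)/(-6)**4)*(1/39))*(-1*(-4)) = (((1/16)*(1/1296))*(1/39))*4 = ((1/20736)*(1/39))*4 = (1/808704)*4 = 1/202176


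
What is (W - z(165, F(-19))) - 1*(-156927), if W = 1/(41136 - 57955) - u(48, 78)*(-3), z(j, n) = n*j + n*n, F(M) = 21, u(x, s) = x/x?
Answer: 2573710655/16819 ≈ 1.5302e+5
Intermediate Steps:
u(x, s) = 1
z(j, n) = n² + j*n (z(j, n) = j*n + n² = n² + j*n)
W = 50456/16819 (W = 1/(41136 - 57955) - (-3) = 1/(-16819) - 1*(-3) = -1/16819 + 3 = 50456/16819 ≈ 2.9999)
(W - z(165, F(-19))) - 1*(-156927) = (50456/16819 - 21*(165 + 21)) - 1*(-156927) = (50456/16819 - 21*186) + 156927 = (50456/16819 - 1*3906) + 156927 = (50456/16819 - 3906) + 156927 = -65644558/16819 + 156927 = 2573710655/16819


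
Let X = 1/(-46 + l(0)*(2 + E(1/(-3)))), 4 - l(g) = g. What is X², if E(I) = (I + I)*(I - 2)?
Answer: 81/81796 ≈ 0.00099027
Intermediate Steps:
l(g) = 4 - g
E(I) = 2*I*(-2 + I) (E(I) = (2*I)*(-2 + I) = 2*I*(-2 + I))
X = -9/286 (X = 1/(-46 + (4 - 1*0)*(2 + 2*(-2 + 1/(-3))/(-3))) = 1/(-46 + (4 + 0)*(2 + 2*(-⅓)*(-2 - ⅓))) = 1/(-46 + 4*(2 + 2*(-⅓)*(-7/3))) = 1/(-46 + 4*(2 + 14/9)) = 1/(-46 + 4*(32/9)) = 1/(-46 + 128/9) = 1/(-286/9) = -9/286 ≈ -0.031469)
X² = (-9/286)² = 81/81796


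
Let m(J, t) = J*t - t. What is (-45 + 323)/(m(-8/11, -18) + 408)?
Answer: 1529/2415 ≈ 0.63313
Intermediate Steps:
m(J, t) = -t + J*t
(-45 + 323)/(m(-8/11, -18) + 408) = (-45 + 323)/(-18*(-1 - 8/11) + 408) = 278/(-18*(-1 - 8*1/11) + 408) = 278/(-18*(-1 - 8/11) + 408) = 278/(-18*(-19/11) + 408) = 278/(342/11 + 408) = 278/(4830/11) = 278*(11/4830) = 1529/2415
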